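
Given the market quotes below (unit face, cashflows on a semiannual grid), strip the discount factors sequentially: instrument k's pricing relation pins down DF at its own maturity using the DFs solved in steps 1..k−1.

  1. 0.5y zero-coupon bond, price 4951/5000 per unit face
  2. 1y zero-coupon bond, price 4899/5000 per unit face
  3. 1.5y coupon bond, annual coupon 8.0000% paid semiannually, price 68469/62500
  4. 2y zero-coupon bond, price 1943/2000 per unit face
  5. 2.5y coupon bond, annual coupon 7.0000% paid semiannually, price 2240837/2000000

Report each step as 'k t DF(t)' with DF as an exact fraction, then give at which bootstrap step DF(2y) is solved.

step 1 [0.5y] zero: DF = P = 4951/5000 ≈ 0.990200
step 2 [1y] zero: DF = P = 4899/5000 ≈ 0.979800
step 3 [1.5y] bond c/2=1/25: DF=(68469/62500 − 1/25·(0.990200+0.979800))/(1+1/25) = 611/625 ≈ 0.977600
step 4 [2y] zero: DF = P = 1943/2000 ≈ 0.971500
step 5 [2.5y] bond c/2=7/200: DF=(2240837/2000000 − 7/200·(0.990200+0.979800+0.977600+0.971500))/(1+7/200) = 19/20 ≈ 0.950000

1 1/2 4951/5000
2 1 4899/5000
3 3/2 611/625
4 2 1943/2000
5 5/2 19/20
DF(2y) is solved at step 4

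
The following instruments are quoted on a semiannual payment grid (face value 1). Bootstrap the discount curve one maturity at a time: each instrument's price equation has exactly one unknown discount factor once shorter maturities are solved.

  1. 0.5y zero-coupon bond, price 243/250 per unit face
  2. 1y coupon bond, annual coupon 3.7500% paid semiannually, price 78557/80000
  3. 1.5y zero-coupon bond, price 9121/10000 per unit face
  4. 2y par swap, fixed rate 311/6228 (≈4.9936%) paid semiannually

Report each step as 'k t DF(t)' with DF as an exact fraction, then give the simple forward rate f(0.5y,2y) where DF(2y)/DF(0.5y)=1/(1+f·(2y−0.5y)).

step 1 [0.5y] zero: DF = P = 243/250 ≈ 0.972000
step 2 [1y] bond c/2=3/160: DF=(78557/80000 − 3/160·(0.972000))/(1+3/160) = 473/500 ≈ 0.946000
step 3 [1.5y] zero: DF = P = 9121/10000 ≈ 0.912100
step 4 [2y] swap r/2=311/12456: DF=(1 − 311/12456·(0.972000+0.946000+0.912100))/(1+311/12456) = 9067/10000 ≈ 0.906700

1 1/2 243/250
2 1 473/500
3 3/2 9121/10000
4 2 9067/10000
f(0.5y,2y) = ((243/250)/(9067/10000) − 1)/(3/2) = 1306/27201 ≈ 4.8013%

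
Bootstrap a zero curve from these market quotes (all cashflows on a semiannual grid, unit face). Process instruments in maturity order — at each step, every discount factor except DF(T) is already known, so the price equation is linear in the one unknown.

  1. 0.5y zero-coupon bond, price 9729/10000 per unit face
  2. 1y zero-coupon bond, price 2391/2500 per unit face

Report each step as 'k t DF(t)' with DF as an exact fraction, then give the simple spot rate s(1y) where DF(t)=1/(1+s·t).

1 1/2 9729/10000
2 1 2391/2500
s(1y) = (1/(2391/2500) − 1)/(1) = 109/2391 ≈ 4.5588%

step 1 [0.5y] zero: DF = P = 9729/10000 ≈ 0.972900
step 2 [1y] zero: DF = P = 2391/2500 ≈ 0.956400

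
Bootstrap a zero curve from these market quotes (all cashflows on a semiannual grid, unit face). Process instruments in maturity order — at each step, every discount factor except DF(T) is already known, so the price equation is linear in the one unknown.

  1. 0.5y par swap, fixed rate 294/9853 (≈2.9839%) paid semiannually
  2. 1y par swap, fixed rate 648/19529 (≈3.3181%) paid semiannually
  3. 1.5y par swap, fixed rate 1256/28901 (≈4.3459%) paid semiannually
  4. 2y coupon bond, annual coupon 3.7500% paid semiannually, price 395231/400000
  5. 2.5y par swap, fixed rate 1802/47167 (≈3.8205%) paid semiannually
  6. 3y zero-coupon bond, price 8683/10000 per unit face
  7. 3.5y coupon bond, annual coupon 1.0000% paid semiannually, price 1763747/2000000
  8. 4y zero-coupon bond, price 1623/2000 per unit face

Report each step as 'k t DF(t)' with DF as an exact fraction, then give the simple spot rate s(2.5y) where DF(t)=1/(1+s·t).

1 1/2 9853/10000
2 1 2419/2500
3 3/2 2343/2500
4 2 9167/10000
5 5/2 9099/10000
6 3 8683/10000
7 7/2 8497/10000
8 4 1623/2000
s(2.5y) = (1/(9099/10000) − 1)/(5/2) = 1802/45495 ≈ 3.9609%

step 1 [0.5y] swap r/2=147/9853: DF=(1 − 147/9853·(0))/(1+147/9853) = 9853/10000 ≈ 0.985300
step 2 [1y] swap r/2=324/19529: DF=(1 − 324/19529·(0.985300))/(1+324/19529) = 2419/2500 ≈ 0.967600
step 3 [1.5y] swap r/2=628/28901: DF=(1 − 628/28901·(0.985300+0.967600))/(1+628/28901) = 2343/2500 ≈ 0.937200
step 4 [2y] bond c/2=3/160: DF=(395231/400000 − 3/160·(0.985300+0.967600+0.937200))/(1+3/160) = 9167/10000 ≈ 0.916700
step 5 [2.5y] swap r/2=901/47167: DF=(1 − 901/47167·(0.985300+0.967600+0.937200+0.916700))/(1+901/47167) = 9099/10000 ≈ 0.909900
step 6 [3y] zero: DF = P = 8683/10000 ≈ 0.868300
step 7 [3.5y] bond c/2=1/200: DF=(1763747/2000000 − 1/200·(0.985300+0.967600+0.937200+0.916700+0.909900+0.868300))/(1+1/200) = 8497/10000 ≈ 0.849700
step 8 [4y] zero: DF = P = 1623/2000 ≈ 0.811500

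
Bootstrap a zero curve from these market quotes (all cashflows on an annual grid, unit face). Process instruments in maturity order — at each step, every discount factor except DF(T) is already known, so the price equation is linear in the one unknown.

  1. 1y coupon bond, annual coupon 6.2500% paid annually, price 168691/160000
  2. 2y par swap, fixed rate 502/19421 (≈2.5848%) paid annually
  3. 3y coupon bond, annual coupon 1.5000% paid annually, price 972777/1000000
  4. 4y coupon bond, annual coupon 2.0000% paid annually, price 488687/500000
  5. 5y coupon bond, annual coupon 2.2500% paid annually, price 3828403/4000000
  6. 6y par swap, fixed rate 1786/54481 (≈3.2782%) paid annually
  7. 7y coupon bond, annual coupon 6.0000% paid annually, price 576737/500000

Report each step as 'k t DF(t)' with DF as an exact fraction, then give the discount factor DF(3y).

step 1 [1y] bond c/1=1/16: DF=(168691/160000 − 1/16·(0))/(1+1/16) = 9923/10000 ≈ 0.992300
step 2 [2y] swap r/1=502/19421: DF=(1 − 502/19421·(0.992300))/(1+502/19421) = 4749/5000 ≈ 0.949800
step 3 [3y] bond c/1=3/200: DF=(972777/1000000 − 3/200·(0.992300+0.949800))/(1+3/200) = 9297/10000 ≈ 0.929700
step 4 [4y] bond c/1=1/50: DF=(488687/500000 − 1/50·(0.992300+0.949800+0.929700))/(1+1/50) = 9019/10000 ≈ 0.901900
step 5 [5y] bond c/1=9/400: DF=(3828403/4000000 − 9/400·(0.992300+0.949800+0.929700+0.901900))/(1+9/400) = 853/1000 ≈ 0.853000
step 6 [6y] swap r/1=1786/54481: DF=(1 − 1786/54481·(0.992300+0.949800+0.929700+0.901900+0.853000))/(1+1786/54481) = 4107/5000 ≈ 0.821400
step 7 [7y] bond c/1=3/50: DF=(576737/500000 − 3/50·(0.992300+0.949800+0.929700+0.901900+0.853000+0.821400))/(1+3/50) = 3899/5000 ≈ 0.779800

1 1 9923/10000
2 2 4749/5000
3 3 9297/10000
4 4 9019/10000
5 5 853/1000
6 6 4107/5000
7 7 3899/5000
DF(3y) = 9297/10000 ≈ 0.929700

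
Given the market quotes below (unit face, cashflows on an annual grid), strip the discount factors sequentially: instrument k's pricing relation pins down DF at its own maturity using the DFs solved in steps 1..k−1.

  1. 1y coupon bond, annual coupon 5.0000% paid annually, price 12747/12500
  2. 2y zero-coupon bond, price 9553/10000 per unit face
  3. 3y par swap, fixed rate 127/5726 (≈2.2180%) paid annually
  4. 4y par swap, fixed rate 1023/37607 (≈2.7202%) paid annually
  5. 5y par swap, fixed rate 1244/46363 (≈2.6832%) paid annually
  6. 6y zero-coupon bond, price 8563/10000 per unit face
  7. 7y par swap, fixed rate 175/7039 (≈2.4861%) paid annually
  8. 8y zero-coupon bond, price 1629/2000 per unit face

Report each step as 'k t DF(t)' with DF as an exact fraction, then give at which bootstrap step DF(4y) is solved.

step 1 [1y] bond c/1=1/20: DF=(12747/12500 − 1/20·(0))/(1+1/20) = 607/625 ≈ 0.971200
step 2 [2y] zero: DF = P = 9553/10000 ≈ 0.955300
step 3 [3y] swap r/1=127/5726: DF=(1 − 127/5726·(0.971200+0.955300))/(1+127/5726) = 1873/2000 ≈ 0.936500
step 4 [4y] swap r/1=1023/37607: DF=(1 − 1023/37607·(0.971200+0.955300+0.936500))/(1+1023/37607) = 8977/10000 ≈ 0.897700
step 5 [5y] swap r/1=1244/46363: DF=(1 − 1244/46363·(0.971200+0.955300+0.936500+0.897700))/(1+1244/46363) = 2189/2500 ≈ 0.875600
step 6 [6y] zero: DF = P = 8563/10000 ≈ 0.856300
step 7 [7y] swap r/1=175/7039: DF=(1 − 175/7039·(0.971200+0.955300+0.936500+0.897700+0.875600+0.856300))/(1+175/7039) = 337/400 ≈ 0.842500
step 8 [8y] zero: DF = P = 1629/2000 ≈ 0.814500

1 1 607/625
2 2 9553/10000
3 3 1873/2000
4 4 8977/10000
5 5 2189/2500
6 6 8563/10000
7 7 337/400
8 8 1629/2000
DF(4y) is solved at step 4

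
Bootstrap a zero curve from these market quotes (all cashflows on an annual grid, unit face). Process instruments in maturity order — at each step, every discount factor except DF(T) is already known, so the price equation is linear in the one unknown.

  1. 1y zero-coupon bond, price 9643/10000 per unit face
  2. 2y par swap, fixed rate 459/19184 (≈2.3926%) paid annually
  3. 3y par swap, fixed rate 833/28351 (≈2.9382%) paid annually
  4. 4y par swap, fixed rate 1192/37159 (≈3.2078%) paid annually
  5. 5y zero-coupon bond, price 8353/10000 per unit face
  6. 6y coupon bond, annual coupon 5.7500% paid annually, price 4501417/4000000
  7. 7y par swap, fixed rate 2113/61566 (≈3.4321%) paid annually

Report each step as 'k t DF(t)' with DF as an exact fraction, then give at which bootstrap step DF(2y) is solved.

step 1 [1y] zero: DF = P = 9643/10000 ≈ 0.964300
step 2 [2y] swap r/1=459/19184: DF=(1 − 459/19184·(0.964300))/(1+459/19184) = 9541/10000 ≈ 0.954100
step 3 [3y] swap r/1=833/28351: DF=(1 − 833/28351·(0.964300+0.954100))/(1+833/28351) = 9167/10000 ≈ 0.916700
step 4 [4y] swap r/1=1192/37159: DF=(1 − 1192/37159·(0.964300+0.954100+0.916700))/(1+1192/37159) = 1101/1250 ≈ 0.880800
step 5 [5y] zero: DF = P = 8353/10000 ≈ 0.835300
step 6 [6y] bond c/1=23/400: DF=(4501417/4000000 − 23/400·(0.964300+0.954100+0.916700+0.880800+0.835300))/(1+23/400) = 8167/10000 ≈ 0.816700
step 7 [7y] swap r/1=2113/61566: DF=(1 − 2113/61566·(0.964300+0.954100+0.916700+0.880800+0.835300+0.816700))/(1+2113/61566) = 7887/10000 ≈ 0.788700

1 1 9643/10000
2 2 9541/10000
3 3 9167/10000
4 4 1101/1250
5 5 8353/10000
6 6 8167/10000
7 7 7887/10000
DF(2y) is solved at step 2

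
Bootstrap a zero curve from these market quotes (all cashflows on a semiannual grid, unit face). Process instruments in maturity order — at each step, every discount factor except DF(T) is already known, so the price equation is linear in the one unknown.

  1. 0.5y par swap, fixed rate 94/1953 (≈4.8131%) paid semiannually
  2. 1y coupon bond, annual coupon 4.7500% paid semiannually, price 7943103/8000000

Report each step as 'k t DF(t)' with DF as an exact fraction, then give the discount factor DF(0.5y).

1 1/2 1953/2000
2 1 592/625
DF(0.5y) = 1953/2000 ≈ 0.976500

step 1 [0.5y] swap r/2=47/1953: DF=(1 − 47/1953·(0))/(1+47/1953) = 1953/2000 ≈ 0.976500
step 2 [1y] bond c/2=19/800: DF=(7943103/8000000 − 19/800·(0.976500))/(1+19/800) = 592/625 ≈ 0.947200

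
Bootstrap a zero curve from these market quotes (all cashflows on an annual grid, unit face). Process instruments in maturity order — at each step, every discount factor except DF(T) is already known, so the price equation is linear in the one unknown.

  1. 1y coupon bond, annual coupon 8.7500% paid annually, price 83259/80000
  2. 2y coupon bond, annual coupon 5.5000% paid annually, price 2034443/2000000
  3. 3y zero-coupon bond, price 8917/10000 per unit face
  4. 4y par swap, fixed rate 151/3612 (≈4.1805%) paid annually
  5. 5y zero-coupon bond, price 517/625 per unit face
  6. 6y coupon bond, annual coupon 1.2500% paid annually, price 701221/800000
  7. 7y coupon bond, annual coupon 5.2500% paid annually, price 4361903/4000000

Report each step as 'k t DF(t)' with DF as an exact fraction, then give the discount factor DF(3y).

step 1 [1y] bond c/1=7/80: DF=(83259/80000 − 7/80·(0))/(1+7/80) = 957/1000 ≈ 0.957000
step 2 [2y] bond c/1=11/200: DF=(2034443/2000000 − 11/200·(0.957000))/(1+11/200) = 9143/10000 ≈ 0.914300
step 3 [3y] zero: DF = P = 8917/10000 ≈ 0.891700
step 4 [4y] swap r/1=151/3612: DF=(1 − 151/3612·(0.957000+0.914300+0.891700))/(1+151/3612) = 849/1000 ≈ 0.849000
step 5 [5y] zero: DF = P = 517/625 ≈ 0.827200
step 6 [6y] bond c/1=1/80: DF=(701221/800000 − 1/80·(0.957000+0.914300+0.891700+0.849000+0.827200))/(1+1/80) = 8109/10000 ≈ 0.810900
step 7 [7y] bond c/1=21/400: DF=(4361903/4000000 − 21/400·(0.957000+0.914300+0.891700+0.849000+0.827200+0.810900))/(1+21/400) = 3871/5000 ≈ 0.774200

1 1 957/1000
2 2 9143/10000
3 3 8917/10000
4 4 849/1000
5 5 517/625
6 6 8109/10000
7 7 3871/5000
DF(3y) = 8917/10000 ≈ 0.891700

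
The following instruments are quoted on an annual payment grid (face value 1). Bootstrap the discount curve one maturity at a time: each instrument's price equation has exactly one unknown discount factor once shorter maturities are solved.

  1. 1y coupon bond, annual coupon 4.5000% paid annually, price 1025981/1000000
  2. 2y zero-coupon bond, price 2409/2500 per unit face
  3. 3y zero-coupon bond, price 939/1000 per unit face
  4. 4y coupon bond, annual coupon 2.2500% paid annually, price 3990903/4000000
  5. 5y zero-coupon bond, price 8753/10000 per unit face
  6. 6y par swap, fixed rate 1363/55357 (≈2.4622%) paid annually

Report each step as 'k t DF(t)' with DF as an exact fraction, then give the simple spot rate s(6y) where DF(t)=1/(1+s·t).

step 1 [1y] bond c/1=9/200: DF=(1025981/1000000 − 9/200·(0))/(1+9/200) = 4909/5000 ≈ 0.981800
step 2 [2y] zero: DF = P = 2409/2500 ≈ 0.963600
step 3 [3y] zero: DF = P = 939/1000 ≈ 0.939000
step 4 [4y] bond c/1=9/400: DF=(3990903/4000000 − 9/400·(0.981800+0.963600+0.939000))/(1+9/400) = 9123/10000 ≈ 0.912300
step 5 [5y] zero: DF = P = 8753/10000 ≈ 0.875300
step 6 [6y] swap r/1=1363/55357: DF=(1 − 1363/55357·(0.981800+0.963600+0.939000+0.912300+0.875300))/(1+1363/55357) = 8637/10000 ≈ 0.863700

1 1 4909/5000
2 2 2409/2500
3 3 939/1000
4 4 9123/10000
5 5 8753/10000
6 6 8637/10000
s(6y) = (1/(8637/10000) − 1)/(6) = 1363/51822 ≈ 2.6302%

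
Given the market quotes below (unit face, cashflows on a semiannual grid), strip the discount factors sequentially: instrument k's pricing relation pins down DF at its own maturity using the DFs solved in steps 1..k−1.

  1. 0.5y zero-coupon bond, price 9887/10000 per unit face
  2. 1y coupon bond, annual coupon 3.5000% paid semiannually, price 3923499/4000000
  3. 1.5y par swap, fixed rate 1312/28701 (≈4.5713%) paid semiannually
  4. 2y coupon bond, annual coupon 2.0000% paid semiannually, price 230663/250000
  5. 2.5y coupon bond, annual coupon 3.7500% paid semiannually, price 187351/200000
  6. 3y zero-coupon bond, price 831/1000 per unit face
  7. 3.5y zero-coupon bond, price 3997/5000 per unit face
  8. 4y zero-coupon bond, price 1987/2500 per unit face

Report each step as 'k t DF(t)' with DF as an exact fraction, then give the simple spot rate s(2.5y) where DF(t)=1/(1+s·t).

1 1/2 9887/10000
2 1 947/1000
3 3/2 584/625
4 2 8851/10000
5 5/2 1063/1250
6 3 831/1000
7 7/2 3997/5000
8 4 1987/2500
s(2.5y) = (1/(1063/1250) − 1)/(5/2) = 374/5315 ≈ 7.0367%

step 1 [0.5y] zero: DF = P = 9887/10000 ≈ 0.988700
step 2 [1y] bond c/2=7/400: DF=(3923499/4000000 − 7/400·(0.988700))/(1+7/400) = 947/1000 ≈ 0.947000
step 3 [1.5y] swap r/2=656/28701: DF=(1 − 656/28701·(0.988700+0.947000))/(1+656/28701) = 584/625 ≈ 0.934400
step 4 [2y] bond c/2=1/100: DF=(230663/250000 − 1/100·(0.988700+0.947000+0.934400))/(1+1/100) = 8851/10000 ≈ 0.885100
step 5 [2.5y] bond c/2=3/160: DF=(187351/200000 − 3/160·(0.988700+0.947000+0.934400+0.885100))/(1+3/160) = 1063/1250 ≈ 0.850400
step 6 [3y] zero: DF = P = 831/1000 ≈ 0.831000
step 7 [3.5y] zero: DF = P = 3997/5000 ≈ 0.799400
step 8 [4y] zero: DF = P = 1987/2500 ≈ 0.794800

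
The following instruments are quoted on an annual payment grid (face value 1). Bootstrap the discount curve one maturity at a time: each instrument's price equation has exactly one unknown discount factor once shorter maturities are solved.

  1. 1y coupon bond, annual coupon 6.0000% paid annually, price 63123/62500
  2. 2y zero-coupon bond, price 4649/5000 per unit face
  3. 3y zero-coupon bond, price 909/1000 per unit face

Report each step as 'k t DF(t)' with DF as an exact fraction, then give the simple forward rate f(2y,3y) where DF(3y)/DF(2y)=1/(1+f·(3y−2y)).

step 1 [1y] bond c/1=3/50: DF=(63123/62500 − 3/50·(0))/(1+3/50) = 1191/1250 ≈ 0.952800
step 2 [2y] zero: DF = P = 4649/5000 ≈ 0.929800
step 3 [3y] zero: DF = P = 909/1000 ≈ 0.909000

1 1 1191/1250
2 2 4649/5000
3 3 909/1000
f(2y,3y) = ((4649/5000)/(909/1000) − 1)/(1) = 104/4545 ≈ 2.2882%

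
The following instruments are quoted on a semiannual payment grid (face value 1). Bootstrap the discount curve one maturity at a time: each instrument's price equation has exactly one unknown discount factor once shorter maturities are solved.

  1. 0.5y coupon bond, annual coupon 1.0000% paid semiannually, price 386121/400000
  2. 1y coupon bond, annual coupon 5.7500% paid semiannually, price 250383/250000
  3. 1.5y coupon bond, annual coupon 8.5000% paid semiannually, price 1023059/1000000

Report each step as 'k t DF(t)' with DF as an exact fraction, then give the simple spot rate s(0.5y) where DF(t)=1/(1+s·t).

step 1 [0.5y] bond c/2=1/200: DF=(386121/400000 − 1/200·(0))/(1+1/200) = 1921/2000 ≈ 0.960500
step 2 [1y] bond c/2=23/800: DF=(250383/250000 − 23/800·(0.960500))/(1+23/800) = 9467/10000 ≈ 0.946700
step 3 [1.5y] bond c/2=17/400: DF=(1023059/1000000 − 17/400·(0.960500+0.946700))/(1+17/400) = 2259/2500 ≈ 0.903600

1 1/2 1921/2000
2 1 9467/10000
3 3/2 2259/2500
s(0.5y) = (1/(1921/2000) − 1)/(1/2) = 158/1921 ≈ 8.2249%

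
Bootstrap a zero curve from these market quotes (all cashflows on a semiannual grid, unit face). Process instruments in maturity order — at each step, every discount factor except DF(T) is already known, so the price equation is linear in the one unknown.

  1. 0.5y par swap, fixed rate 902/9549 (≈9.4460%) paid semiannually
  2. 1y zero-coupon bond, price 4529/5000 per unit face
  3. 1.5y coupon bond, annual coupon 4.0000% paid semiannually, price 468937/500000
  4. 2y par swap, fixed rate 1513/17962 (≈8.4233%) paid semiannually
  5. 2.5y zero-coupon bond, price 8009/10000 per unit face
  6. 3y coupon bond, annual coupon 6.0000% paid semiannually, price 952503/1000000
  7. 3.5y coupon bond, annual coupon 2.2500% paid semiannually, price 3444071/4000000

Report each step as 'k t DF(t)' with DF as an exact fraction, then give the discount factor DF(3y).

step 1 [0.5y] swap r/2=451/9549: DF=(1 − 451/9549·(0))/(1+451/9549) = 9549/10000 ≈ 0.954900
step 2 [1y] zero: DF = P = 4529/5000 ≈ 0.905800
step 3 [1.5y] bond c/2=1/50: DF=(468937/500000 − 1/50·(0.954900+0.905800))/(1+1/50) = 883/1000 ≈ 0.883000
step 4 [2y] swap r/2=1513/35924: DF=(1 − 1513/35924·(0.954900+0.905800+0.883000))/(1+1513/35924) = 8487/10000 ≈ 0.848700
step 5 [2.5y] zero: DF = P = 8009/10000 ≈ 0.800900
step 6 [3y] bond c/2=3/100: DF=(952503/1000000 − 3/100·(0.954900+0.905800+0.883000+0.848700+0.800900))/(1+3/100) = 498/625 ≈ 0.796800
step 7 [3.5y] bond c/2=9/800: DF=(3444071/4000000 − 9/800·(0.954900+0.905800+0.883000+0.848700+0.800900+0.796800))/(1+9/800) = 7937/10000 ≈ 0.793700

1 1/2 9549/10000
2 1 4529/5000
3 3/2 883/1000
4 2 8487/10000
5 5/2 8009/10000
6 3 498/625
7 7/2 7937/10000
DF(3y) = 498/625 ≈ 0.796800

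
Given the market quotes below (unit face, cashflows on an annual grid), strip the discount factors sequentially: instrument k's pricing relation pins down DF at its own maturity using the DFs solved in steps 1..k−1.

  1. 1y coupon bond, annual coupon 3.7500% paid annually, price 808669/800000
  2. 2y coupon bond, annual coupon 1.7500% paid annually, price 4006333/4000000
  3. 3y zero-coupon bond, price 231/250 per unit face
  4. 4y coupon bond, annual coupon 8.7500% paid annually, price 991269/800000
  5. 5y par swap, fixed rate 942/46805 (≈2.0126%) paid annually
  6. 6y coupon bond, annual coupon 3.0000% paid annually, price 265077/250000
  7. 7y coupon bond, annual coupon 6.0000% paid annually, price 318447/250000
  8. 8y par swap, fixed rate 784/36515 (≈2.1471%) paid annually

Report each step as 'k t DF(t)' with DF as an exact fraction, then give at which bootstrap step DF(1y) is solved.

1 1 9743/10000
2 2 2419/2500
3 3 231/250
4 4 568/625
5 5 4529/5000
6 6 8931/10000
7 7 4431/5000
8 8 527/625
DF(1y) is solved at step 1

step 1 [1y] bond c/1=3/80: DF=(808669/800000 − 3/80·(0))/(1+3/80) = 9743/10000 ≈ 0.974300
step 2 [2y] bond c/1=7/400: DF=(4006333/4000000 − 7/400·(0.974300))/(1+7/400) = 2419/2500 ≈ 0.967600
step 3 [3y] zero: DF = P = 231/250 ≈ 0.924000
step 4 [4y] bond c/1=7/80: DF=(991269/800000 − 7/80·(0.974300+0.967600+0.924000))/(1+7/80) = 568/625 ≈ 0.908800
step 5 [5y] swap r/1=942/46805: DF=(1 − 942/46805·(0.974300+0.967600+0.924000+0.908800))/(1+942/46805) = 4529/5000 ≈ 0.905800
step 6 [6y] bond c/1=3/100: DF=(265077/250000 − 3/100·(0.974300+0.967600+0.924000+0.908800+0.905800))/(1+3/100) = 8931/10000 ≈ 0.893100
step 7 [7y] bond c/1=3/50: DF=(318447/250000 − 3/50·(0.974300+0.967600+0.924000+0.908800+0.905800+0.893100))/(1+3/50) = 4431/5000 ≈ 0.886200
step 8 [8y] swap r/1=784/36515: DF=(1 − 784/36515·(0.974300+0.967600+0.924000+0.908800+0.905800+0.893100+0.886200))/(1+784/36515) = 527/625 ≈ 0.843200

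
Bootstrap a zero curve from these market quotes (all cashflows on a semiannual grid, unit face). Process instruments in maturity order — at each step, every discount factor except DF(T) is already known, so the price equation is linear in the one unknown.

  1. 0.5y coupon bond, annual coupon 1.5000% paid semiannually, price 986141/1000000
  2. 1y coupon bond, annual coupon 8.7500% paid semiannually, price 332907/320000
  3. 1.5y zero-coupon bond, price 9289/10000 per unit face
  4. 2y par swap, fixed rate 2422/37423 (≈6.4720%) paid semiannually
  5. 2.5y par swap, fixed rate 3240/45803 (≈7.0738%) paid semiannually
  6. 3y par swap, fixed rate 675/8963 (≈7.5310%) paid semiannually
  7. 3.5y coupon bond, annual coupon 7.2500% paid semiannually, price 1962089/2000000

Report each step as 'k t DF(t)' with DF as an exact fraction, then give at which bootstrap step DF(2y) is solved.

step 1 [0.5y] bond c/2=3/400: DF=(986141/1000000 − 3/400·(0))/(1+3/400) = 2447/2500 ≈ 0.978800
step 2 [1y] bond c/2=7/160: DF=(332907/320000 − 7/160·(0.978800))/(1+7/160) = 9557/10000 ≈ 0.955700
step 3 [1.5y] zero: DF = P = 9289/10000 ≈ 0.928900
step 4 [2y] swap r/2=1211/37423: DF=(1 − 1211/37423·(0.978800+0.955700+0.928900))/(1+1211/37423) = 8789/10000 ≈ 0.878900
step 5 [2.5y] swap r/2=1620/45803: DF=(1 − 1620/45803·(0.978800+0.955700+0.928900+0.878900))/(1+1620/45803) = 419/500 ≈ 0.838000
step 6 [3y] swap r/2=675/17926: DF=(1 − 675/17926·(0.978800+0.955700+0.928900+0.878900+0.838000))/(1+675/17926) = 319/400 ≈ 0.797500
step 7 [3.5y] bond c/2=29/800: DF=(1962089/2000000 − 29/800·(0.978800+0.955700+0.928900+0.878900+0.838000+0.797500))/(1+29/800) = 3793/5000 ≈ 0.758600

1 1/2 2447/2500
2 1 9557/10000
3 3/2 9289/10000
4 2 8789/10000
5 5/2 419/500
6 3 319/400
7 7/2 3793/5000
DF(2y) is solved at step 4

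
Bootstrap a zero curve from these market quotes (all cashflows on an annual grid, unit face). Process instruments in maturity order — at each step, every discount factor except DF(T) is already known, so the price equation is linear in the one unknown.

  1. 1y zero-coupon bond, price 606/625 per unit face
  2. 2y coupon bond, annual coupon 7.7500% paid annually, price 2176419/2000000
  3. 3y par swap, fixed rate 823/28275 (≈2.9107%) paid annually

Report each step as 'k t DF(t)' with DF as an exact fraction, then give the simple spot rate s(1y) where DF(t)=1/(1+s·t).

1 1 606/625
2 2 4701/5000
3 3 9177/10000
s(1y) = (1/(606/625) − 1)/(1) = 19/606 ≈ 3.1353%

step 1 [1y] zero: DF = P = 606/625 ≈ 0.969600
step 2 [2y] bond c/1=31/400: DF=(2176419/2000000 − 31/400·(0.969600))/(1+31/400) = 4701/5000 ≈ 0.940200
step 3 [3y] swap r/1=823/28275: DF=(1 − 823/28275·(0.969600+0.940200))/(1+823/28275) = 9177/10000 ≈ 0.917700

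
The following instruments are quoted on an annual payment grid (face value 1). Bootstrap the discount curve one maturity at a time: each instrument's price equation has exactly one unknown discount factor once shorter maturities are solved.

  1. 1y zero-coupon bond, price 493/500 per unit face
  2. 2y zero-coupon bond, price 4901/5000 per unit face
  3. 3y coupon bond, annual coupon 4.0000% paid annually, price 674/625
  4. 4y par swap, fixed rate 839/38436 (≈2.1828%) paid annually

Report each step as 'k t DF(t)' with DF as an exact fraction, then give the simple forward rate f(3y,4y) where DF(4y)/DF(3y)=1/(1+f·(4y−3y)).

step 1 [1y] zero: DF = P = 493/500 ≈ 0.986000
step 2 [2y] zero: DF = P = 4901/5000 ≈ 0.980200
step 3 [3y] bond c/1=1/25: DF=(674/625 − 1/25·(0.986000+0.980200))/(1+1/25) = 9613/10000 ≈ 0.961300
step 4 [4y] swap r/1=839/38436: DF=(1 − 839/38436·(0.986000+0.980200+0.961300))/(1+839/38436) = 9161/10000 ≈ 0.916100

1 1 493/500
2 2 4901/5000
3 3 9613/10000
4 4 9161/10000
f(3y,4y) = ((9613/10000)/(9161/10000) − 1)/(1) = 452/9161 ≈ 4.9340%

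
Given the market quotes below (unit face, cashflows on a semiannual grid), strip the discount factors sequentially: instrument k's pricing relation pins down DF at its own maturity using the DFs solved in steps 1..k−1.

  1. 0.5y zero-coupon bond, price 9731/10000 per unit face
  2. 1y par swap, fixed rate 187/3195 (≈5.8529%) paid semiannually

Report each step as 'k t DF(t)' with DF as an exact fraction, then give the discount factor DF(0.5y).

step 1 [0.5y] zero: DF = P = 9731/10000 ≈ 0.973100
step 2 [1y] swap r/2=187/6390: DF=(1 − 187/6390·(0.973100))/(1+187/6390) = 9439/10000 ≈ 0.943900

1 1/2 9731/10000
2 1 9439/10000
DF(0.5y) = 9731/10000 ≈ 0.973100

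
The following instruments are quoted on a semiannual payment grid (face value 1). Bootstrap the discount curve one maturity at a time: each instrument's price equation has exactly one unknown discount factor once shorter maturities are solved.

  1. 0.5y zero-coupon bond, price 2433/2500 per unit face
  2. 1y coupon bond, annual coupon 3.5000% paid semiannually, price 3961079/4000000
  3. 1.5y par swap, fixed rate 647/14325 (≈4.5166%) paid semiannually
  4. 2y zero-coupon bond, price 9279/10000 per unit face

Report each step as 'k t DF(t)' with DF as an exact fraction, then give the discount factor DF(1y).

step 1 [0.5y] zero: DF = P = 2433/2500 ≈ 0.973200
step 2 [1y] bond c/2=7/400: DF=(3961079/4000000 − 7/400·(0.973200))/(1+7/400) = 1913/2000 ≈ 0.956500
step 3 [1.5y] swap r/2=647/28650: DF=(1 − 647/28650·(0.973200+0.956500))/(1+647/28650) = 9353/10000 ≈ 0.935300
step 4 [2y] zero: DF = P = 9279/10000 ≈ 0.927900

1 1/2 2433/2500
2 1 1913/2000
3 3/2 9353/10000
4 2 9279/10000
DF(1y) = 1913/2000 ≈ 0.956500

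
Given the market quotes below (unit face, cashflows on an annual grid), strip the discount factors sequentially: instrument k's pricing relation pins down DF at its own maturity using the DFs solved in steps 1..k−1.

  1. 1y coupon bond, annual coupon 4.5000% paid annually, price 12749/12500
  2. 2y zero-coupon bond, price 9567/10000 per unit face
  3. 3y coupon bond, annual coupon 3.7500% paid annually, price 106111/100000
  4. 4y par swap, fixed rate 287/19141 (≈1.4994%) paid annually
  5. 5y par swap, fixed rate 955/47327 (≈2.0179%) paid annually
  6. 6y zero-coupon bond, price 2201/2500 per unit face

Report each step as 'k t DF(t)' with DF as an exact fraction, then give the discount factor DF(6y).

1 1 122/125
2 2 9567/10000
3 3 9529/10000
4 4 4713/5000
5 5 1809/2000
6 6 2201/2500
DF(6y) = 2201/2500 ≈ 0.880400

step 1 [1y] bond c/1=9/200: DF=(12749/12500 − 9/200·(0))/(1+9/200) = 122/125 ≈ 0.976000
step 2 [2y] zero: DF = P = 9567/10000 ≈ 0.956700
step 3 [3y] bond c/1=3/80: DF=(106111/100000 − 3/80·(0.976000+0.956700))/(1+3/80) = 9529/10000 ≈ 0.952900
step 4 [4y] swap r/1=287/19141: DF=(1 − 287/19141·(0.976000+0.956700+0.952900))/(1+287/19141) = 4713/5000 ≈ 0.942600
step 5 [5y] swap r/1=955/47327: DF=(1 − 955/47327·(0.976000+0.956700+0.952900+0.942600))/(1+955/47327) = 1809/2000 ≈ 0.904500
step 6 [6y] zero: DF = P = 2201/2500 ≈ 0.880400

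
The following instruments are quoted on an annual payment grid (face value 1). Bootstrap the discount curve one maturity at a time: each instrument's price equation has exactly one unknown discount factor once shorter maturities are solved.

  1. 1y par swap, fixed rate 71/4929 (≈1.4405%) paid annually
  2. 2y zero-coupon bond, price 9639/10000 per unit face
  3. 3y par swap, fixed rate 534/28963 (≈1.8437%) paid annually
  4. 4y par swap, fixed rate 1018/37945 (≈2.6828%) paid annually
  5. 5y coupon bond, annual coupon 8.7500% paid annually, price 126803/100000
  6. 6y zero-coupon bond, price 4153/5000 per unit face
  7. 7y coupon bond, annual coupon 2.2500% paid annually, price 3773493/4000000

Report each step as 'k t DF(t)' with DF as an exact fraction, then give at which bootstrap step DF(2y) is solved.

step 1 [1y] swap r/1=71/4929: DF=(1 − 71/4929·(0))/(1+71/4929) = 4929/5000 ≈ 0.985800
step 2 [2y] zero: DF = P = 9639/10000 ≈ 0.963900
step 3 [3y] swap r/1=534/28963: DF=(1 − 534/28963·(0.985800+0.963900))/(1+534/28963) = 4733/5000 ≈ 0.946600
step 4 [4y] swap r/1=1018/37945: DF=(1 − 1018/37945·(0.985800+0.963900+0.946600))/(1+1018/37945) = 4491/5000 ≈ 0.898200
step 5 [5y] bond c/1=7/80: DF=(126803/100000 − 7/80·(0.985800+0.963900+0.946600+0.898200))/(1+7/80) = 8607/10000 ≈ 0.860700
step 6 [6y] zero: DF = P = 4153/5000 ≈ 0.830600
step 7 [7y] bond c/1=9/400: DF=(3773493/4000000 − 9/400·(0.985800+0.963900+0.946600+0.898200+0.860700+0.830600))/(1+9/400) = 8019/10000 ≈ 0.801900

1 1 4929/5000
2 2 9639/10000
3 3 4733/5000
4 4 4491/5000
5 5 8607/10000
6 6 4153/5000
7 7 8019/10000
DF(2y) is solved at step 2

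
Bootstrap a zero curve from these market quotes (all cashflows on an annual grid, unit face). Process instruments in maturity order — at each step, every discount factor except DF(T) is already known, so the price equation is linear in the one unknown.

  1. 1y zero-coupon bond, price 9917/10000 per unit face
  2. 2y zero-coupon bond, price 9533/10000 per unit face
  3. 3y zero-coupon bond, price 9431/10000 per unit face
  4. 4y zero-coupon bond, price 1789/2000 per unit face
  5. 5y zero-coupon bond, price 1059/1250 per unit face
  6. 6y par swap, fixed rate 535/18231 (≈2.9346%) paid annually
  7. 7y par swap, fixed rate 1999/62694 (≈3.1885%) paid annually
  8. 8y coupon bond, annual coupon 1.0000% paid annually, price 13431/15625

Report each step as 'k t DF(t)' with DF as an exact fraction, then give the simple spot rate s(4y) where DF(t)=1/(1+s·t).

1 1 9917/10000
2 2 9533/10000
3 3 9431/10000
4 4 1789/2000
5 5 1059/1250
6 6 1679/2000
7 7 8001/10000
8 8 789/1000
s(4y) = (1/(1789/2000) − 1)/(4) = 211/7156 ≈ 2.9486%

step 1 [1y] zero: DF = P = 9917/10000 ≈ 0.991700
step 2 [2y] zero: DF = P = 9533/10000 ≈ 0.953300
step 3 [3y] zero: DF = P = 9431/10000 ≈ 0.943100
step 4 [4y] zero: DF = P = 1789/2000 ≈ 0.894500
step 5 [5y] zero: DF = P = 1059/1250 ≈ 0.847200
step 6 [6y] swap r/1=535/18231: DF=(1 − 535/18231·(0.991700+0.953300+0.943100+0.894500+0.847200))/(1+535/18231) = 1679/2000 ≈ 0.839500
step 7 [7y] swap r/1=1999/62694: DF=(1 − 1999/62694·(0.991700+0.953300+0.943100+0.894500+0.847200+0.839500))/(1+1999/62694) = 8001/10000 ≈ 0.800100
step 8 [8y] bond c/1=1/100: DF=(13431/15625 − 1/100·(0.991700+0.953300+0.943100+0.894500+0.847200+0.839500+0.800100))/(1+1/100) = 789/1000 ≈ 0.789000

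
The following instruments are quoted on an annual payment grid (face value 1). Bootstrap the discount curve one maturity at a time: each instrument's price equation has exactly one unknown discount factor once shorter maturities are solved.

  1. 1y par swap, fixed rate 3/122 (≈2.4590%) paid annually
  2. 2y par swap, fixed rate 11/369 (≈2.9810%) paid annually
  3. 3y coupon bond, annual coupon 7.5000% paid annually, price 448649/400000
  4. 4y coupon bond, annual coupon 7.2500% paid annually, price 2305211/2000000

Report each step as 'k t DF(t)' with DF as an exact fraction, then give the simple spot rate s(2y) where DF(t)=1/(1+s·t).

1 1 122/125
2 2 2357/2500
3 3 1819/2000
4 4 1767/2000
s(2y) = (1/(2357/2500) − 1)/(2) = 143/4714 ≈ 3.0335%

step 1 [1y] swap r/1=3/122: DF=(1 − 3/122·(0))/(1+3/122) = 122/125 ≈ 0.976000
step 2 [2y] swap r/1=11/369: DF=(1 − 11/369·(0.976000))/(1+11/369) = 2357/2500 ≈ 0.942800
step 3 [3y] bond c/1=3/40: DF=(448649/400000 − 3/40·(0.976000+0.942800))/(1+3/40) = 1819/2000 ≈ 0.909500
step 4 [4y] bond c/1=29/400: DF=(2305211/2000000 − 29/400·(0.976000+0.942800+0.909500))/(1+29/400) = 1767/2000 ≈ 0.883500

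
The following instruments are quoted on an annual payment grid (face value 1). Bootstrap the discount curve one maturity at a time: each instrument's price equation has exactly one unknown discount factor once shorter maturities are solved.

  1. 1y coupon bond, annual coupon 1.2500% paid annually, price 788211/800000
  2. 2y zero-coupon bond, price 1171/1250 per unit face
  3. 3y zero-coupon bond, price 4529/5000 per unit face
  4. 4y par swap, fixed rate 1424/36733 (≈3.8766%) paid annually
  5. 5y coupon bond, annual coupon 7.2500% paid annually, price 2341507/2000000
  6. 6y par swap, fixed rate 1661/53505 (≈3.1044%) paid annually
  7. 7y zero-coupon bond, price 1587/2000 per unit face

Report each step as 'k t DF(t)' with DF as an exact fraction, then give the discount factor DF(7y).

step 1 [1y] bond c/1=1/80: DF=(788211/800000 − 1/80·(0))/(1+1/80) = 9731/10000 ≈ 0.973100
step 2 [2y] zero: DF = P = 1171/1250 ≈ 0.936800
step 3 [3y] zero: DF = P = 4529/5000 ≈ 0.905800
step 4 [4y] swap r/1=1424/36733: DF=(1 − 1424/36733·(0.973100+0.936800+0.905800))/(1+1424/36733) = 536/625 ≈ 0.857600
step 5 [5y] bond c/1=29/400: DF=(2341507/2000000 − 29/400·(0.973100+0.936800+0.905800+0.857600))/(1+29/400) = 8433/10000 ≈ 0.843300
step 6 [6y] swap r/1=1661/53505: DF=(1 − 1661/53505·(0.973100+0.936800+0.905800+0.857600+0.843300))/(1+1661/53505) = 8339/10000 ≈ 0.833900
step 7 [7y] zero: DF = P = 1587/2000 ≈ 0.793500

1 1 9731/10000
2 2 1171/1250
3 3 4529/5000
4 4 536/625
5 5 8433/10000
6 6 8339/10000
7 7 1587/2000
DF(7y) = 1587/2000 ≈ 0.793500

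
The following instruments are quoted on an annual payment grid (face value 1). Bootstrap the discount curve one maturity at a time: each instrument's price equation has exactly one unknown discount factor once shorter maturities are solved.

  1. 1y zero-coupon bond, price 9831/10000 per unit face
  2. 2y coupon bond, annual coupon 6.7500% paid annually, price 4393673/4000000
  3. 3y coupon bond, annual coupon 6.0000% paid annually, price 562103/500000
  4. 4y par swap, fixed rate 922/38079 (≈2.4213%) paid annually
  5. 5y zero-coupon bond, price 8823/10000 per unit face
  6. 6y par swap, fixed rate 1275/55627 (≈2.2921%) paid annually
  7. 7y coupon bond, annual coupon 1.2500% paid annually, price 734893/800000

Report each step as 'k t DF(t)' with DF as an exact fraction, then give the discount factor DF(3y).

1 1 9831/10000
2 2 2417/2500
3 3 4751/5000
4 4 4539/5000
5 5 8823/10000
6 6 349/400
7 7 4193/5000
DF(3y) = 4751/5000 ≈ 0.950200

step 1 [1y] zero: DF = P = 9831/10000 ≈ 0.983100
step 2 [2y] bond c/1=27/400: DF=(4393673/4000000 − 27/400·(0.983100))/(1+27/400) = 2417/2500 ≈ 0.966800
step 3 [3y] bond c/1=3/50: DF=(562103/500000 − 3/50·(0.983100+0.966800))/(1+3/50) = 4751/5000 ≈ 0.950200
step 4 [4y] swap r/1=922/38079: DF=(1 − 922/38079·(0.983100+0.966800+0.950200))/(1+922/38079) = 4539/5000 ≈ 0.907800
step 5 [5y] zero: DF = P = 8823/10000 ≈ 0.882300
step 6 [6y] swap r/1=1275/55627: DF=(1 − 1275/55627·(0.983100+0.966800+0.950200+0.907800+0.882300))/(1+1275/55627) = 349/400 ≈ 0.872500
step 7 [7y] bond c/1=1/80: DF=(734893/800000 − 1/80·(0.983100+0.966800+0.950200+0.907800+0.882300+0.872500))/(1+1/80) = 4193/5000 ≈ 0.838600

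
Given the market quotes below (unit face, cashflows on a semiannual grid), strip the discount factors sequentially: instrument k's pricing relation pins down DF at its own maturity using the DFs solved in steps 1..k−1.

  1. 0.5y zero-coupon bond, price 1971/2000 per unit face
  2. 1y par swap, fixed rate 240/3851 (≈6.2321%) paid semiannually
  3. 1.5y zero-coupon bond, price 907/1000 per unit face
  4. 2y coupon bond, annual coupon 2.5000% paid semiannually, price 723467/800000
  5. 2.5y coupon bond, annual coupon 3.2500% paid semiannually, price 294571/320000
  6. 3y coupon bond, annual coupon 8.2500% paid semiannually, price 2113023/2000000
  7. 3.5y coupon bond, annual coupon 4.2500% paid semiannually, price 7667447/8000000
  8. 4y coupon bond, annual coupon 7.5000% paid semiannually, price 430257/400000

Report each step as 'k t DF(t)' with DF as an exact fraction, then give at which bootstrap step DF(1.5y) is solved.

step 1 [0.5y] zero: DF = P = 1971/2000 ≈ 0.985500
step 2 [1y] swap r/2=120/3851: DF=(1 − 120/3851·(0.985500))/(1+120/3851) = 47/50 ≈ 0.940000
step 3 [1.5y] zero: DF = P = 907/1000 ≈ 0.907000
step 4 [2y] bond c/2=1/80: DF=(723467/800000 − 1/80·(0.985500+0.940000+0.907000))/(1+1/80) = 4291/5000 ≈ 0.858200
step 5 [2.5y] bond c/2=13/800: DF=(294571/320000 − 13/800·(0.985500+0.940000+0.907000+0.858200))/(1+13/800) = 2117/2500 ≈ 0.846800
step 6 [3y] bond c/2=33/800: DF=(2113023/2000000 − 33/800·(0.985500+0.940000+0.907000+0.858200+0.846800))/(1+33/800) = 8349/10000 ≈ 0.834900
step 7 [3.5y] bond c/2=17/800: DF=(7667447/8000000 − 17/800·(0.985500+0.940000+0.907000+0.858200+0.846800+0.834900))/(1+17/800) = 8267/10000 ≈ 0.826700
step 8 [4y] bond c/2=3/80: DF=(430257/400000 − 3/80·(0.985500+0.940000+0.907000+0.858200+0.846800+0.834900+0.826700))/(1+3/80) = 8127/10000 ≈ 0.812700

1 1/2 1971/2000
2 1 47/50
3 3/2 907/1000
4 2 4291/5000
5 5/2 2117/2500
6 3 8349/10000
7 7/2 8267/10000
8 4 8127/10000
DF(1.5y) is solved at step 3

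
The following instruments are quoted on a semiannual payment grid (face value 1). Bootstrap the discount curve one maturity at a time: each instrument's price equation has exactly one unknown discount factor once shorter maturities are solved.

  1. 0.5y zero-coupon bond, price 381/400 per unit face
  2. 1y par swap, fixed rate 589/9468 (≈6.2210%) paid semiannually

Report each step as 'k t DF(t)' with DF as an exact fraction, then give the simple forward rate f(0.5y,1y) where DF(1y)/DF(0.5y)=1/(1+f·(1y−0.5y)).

1 1/2 381/400
2 1 9411/10000
f(0.5y,1y) = ((381/400)/(9411/10000) − 1)/(1/2) = 76/3137 ≈ 2.4227%

step 1 [0.5y] zero: DF = P = 381/400 ≈ 0.952500
step 2 [1y] swap r/2=589/18936: DF=(1 − 589/18936·(0.952500))/(1+589/18936) = 9411/10000 ≈ 0.941100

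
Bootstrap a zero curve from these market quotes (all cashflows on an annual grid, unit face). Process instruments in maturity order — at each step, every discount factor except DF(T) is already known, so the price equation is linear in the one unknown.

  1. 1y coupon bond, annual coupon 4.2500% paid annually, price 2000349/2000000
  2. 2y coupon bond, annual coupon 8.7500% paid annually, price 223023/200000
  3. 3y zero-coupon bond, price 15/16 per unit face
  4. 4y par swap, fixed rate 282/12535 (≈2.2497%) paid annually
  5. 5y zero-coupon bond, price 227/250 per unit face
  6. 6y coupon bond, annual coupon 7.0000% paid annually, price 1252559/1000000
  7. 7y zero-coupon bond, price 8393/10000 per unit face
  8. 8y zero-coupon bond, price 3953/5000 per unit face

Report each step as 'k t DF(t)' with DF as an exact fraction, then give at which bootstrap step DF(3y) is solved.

1 1 4797/5000
2 2 4741/5000
3 3 15/16
4 4 4577/5000
5 5 227/250
6 6 2163/2500
7 7 8393/10000
8 8 3953/5000
DF(3y) is solved at step 3

step 1 [1y] bond c/1=17/400: DF=(2000349/2000000 − 17/400·(0))/(1+17/400) = 4797/5000 ≈ 0.959400
step 2 [2y] bond c/1=7/80: DF=(223023/200000 − 7/80·(0.959400))/(1+7/80) = 4741/5000 ≈ 0.948200
step 3 [3y] zero: DF = P = 15/16 ≈ 0.937500
step 4 [4y] swap r/1=282/12535: DF=(1 − 282/12535·(0.959400+0.948200+0.937500))/(1+282/12535) = 4577/5000 ≈ 0.915400
step 5 [5y] zero: DF = P = 227/250 ≈ 0.908000
step 6 [6y] bond c/1=7/100: DF=(1252559/1000000 − 7/100·(0.959400+0.948200+0.937500+0.915400+0.908000))/(1+7/100) = 2163/2500 ≈ 0.865200
step 7 [7y] zero: DF = P = 8393/10000 ≈ 0.839300
step 8 [8y] zero: DF = P = 3953/5000 ≈ 0.790600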